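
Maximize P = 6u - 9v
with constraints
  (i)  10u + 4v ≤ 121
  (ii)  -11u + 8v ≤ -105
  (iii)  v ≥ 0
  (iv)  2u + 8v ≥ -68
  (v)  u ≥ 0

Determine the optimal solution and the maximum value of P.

u = 121/10, v = 0, maximum P = 363/5

The optimum lies where 10u + 4v = 121 and v = 0.
Solving simultaneously gives u = 121/10, v = 0.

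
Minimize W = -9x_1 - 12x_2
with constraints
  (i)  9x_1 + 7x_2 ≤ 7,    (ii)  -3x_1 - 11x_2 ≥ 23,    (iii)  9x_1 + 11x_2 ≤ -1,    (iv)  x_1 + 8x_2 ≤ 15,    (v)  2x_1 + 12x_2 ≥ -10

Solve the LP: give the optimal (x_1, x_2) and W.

x_1 = -83/7, x_2 = 8/7, minimum W = 93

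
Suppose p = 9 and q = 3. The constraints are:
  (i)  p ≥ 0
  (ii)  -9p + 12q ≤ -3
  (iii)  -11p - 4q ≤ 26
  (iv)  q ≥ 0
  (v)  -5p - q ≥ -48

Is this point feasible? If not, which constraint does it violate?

(i): 9 ≥ 0 ✓
(ii): -45 ≤ -3 ✓
(iii): -111 ≤ 26 ✓
(iv): 3 ≥ 0 ✓
(v): -48 ≥ -48 ✓

feasible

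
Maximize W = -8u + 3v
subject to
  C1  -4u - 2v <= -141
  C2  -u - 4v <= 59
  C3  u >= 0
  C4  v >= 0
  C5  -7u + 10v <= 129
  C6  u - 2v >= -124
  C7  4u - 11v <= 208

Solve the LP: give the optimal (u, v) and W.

The feasible region is unbounded (it extends along (2, 1), (11, 4)), but W strictly decreases along every unbounded feasible direction, so there is no improving ray and the maximum is attained at a vertex.

The binding constraints are -4u - 2v = -141 and -7u + 10v = 129.
Solving simultaneously gives u = 64/3, v = 167/6.

u = 64/3, v = 167/6, maximum W = -523/6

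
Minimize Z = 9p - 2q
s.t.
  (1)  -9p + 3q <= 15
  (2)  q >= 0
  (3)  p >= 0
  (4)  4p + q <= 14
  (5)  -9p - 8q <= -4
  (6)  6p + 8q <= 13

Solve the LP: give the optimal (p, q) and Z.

At the optimal vertex, p = 0 and 6p + 8q = 13.
Solving simultaneously gives p = 0, q = 13/8.

p = 0, q = 13/8, minimum Z = -13/4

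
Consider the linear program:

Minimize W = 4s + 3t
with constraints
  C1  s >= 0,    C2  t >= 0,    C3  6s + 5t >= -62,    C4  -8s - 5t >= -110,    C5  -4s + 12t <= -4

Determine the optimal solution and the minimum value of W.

s = 1, t = 0, minimum W = 4

Corner points and W = 4s + 3t:
  (55/4, 0) → W = 55
  (1, 0) → W = 4
  (335/29, 102/29) → W = 1646/29

At the optimal vertex, t = 0 and -4s + 12t = -4.
Solving simultaneously gives s = 1, t = 0.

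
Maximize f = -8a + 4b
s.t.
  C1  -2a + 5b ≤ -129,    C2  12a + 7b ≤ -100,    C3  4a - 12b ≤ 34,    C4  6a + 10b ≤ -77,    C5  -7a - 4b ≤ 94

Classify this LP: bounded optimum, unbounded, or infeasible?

The boundaries -2a + 5b = -129 and 12a + 7b = -100 meet at (403/74, -874/37), but that point violates 4a - 12b ≤ 34. Every candidate vertex is excluded by some other constraint, so the feasible region is empty.

infeasible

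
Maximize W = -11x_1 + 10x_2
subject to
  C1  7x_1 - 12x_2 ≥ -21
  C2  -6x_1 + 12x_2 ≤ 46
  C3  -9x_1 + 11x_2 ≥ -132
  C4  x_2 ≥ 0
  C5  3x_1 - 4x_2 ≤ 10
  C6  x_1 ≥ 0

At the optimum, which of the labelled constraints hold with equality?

C1 and C6

Extreme points and W = -11x_1 + 10x_2:
  (25, 49/3) → W = -335/3
  (0, 7/4) → W = 35/2
  (76/3, 33/2) → W = -341/3
  (10/3, 0) → W = -110/3
  (0, 0) → W = 0

The maximum is at (0, 7/4). Substituting into each constraint, equality holds for C1 and C6; the remaining constraints have slack.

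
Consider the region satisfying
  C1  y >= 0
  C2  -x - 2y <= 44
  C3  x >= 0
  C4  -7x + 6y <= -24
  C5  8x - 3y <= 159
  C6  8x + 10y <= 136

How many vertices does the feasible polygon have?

Pairwise boundary intersections that survive every other constraint:
  (24/7, 0)
  (17, 0)
  (528/59, 380/59)

3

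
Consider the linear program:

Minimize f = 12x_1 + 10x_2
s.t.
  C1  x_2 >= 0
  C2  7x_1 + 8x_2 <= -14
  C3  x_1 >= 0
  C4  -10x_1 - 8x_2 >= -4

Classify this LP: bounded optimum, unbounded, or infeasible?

infeasible

The boundaries x_2 = 0 and 7x_1 + 8x_2 = -14 meet at (-2, 0), but that point violates x_1 ≥ 0. Every candidate vertex is excluded by some other constraint, so the feasible region is empty.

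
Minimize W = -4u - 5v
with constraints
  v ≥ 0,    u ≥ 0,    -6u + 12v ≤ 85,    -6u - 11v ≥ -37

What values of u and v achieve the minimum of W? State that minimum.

u = 37/6, v = 0, minimum W = -74/3

Vertices and W = -4u - 5v:
  (0, 0) → W = 0
  (37/6, 0) → W = -74/3
  (0, 37/11) → W = -185/11

The optimum lies where v = 0 and -6u - 11v = -37.
Solving simultaneously gives u = 37/6, v = 0.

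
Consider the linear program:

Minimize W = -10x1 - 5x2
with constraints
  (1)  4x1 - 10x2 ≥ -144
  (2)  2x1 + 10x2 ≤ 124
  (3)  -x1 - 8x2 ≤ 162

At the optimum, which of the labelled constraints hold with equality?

(2) and (3)

Extreme points and W = -10x1 - 5x2:
  (-10/3, 196/15) → W = -32
  (-66, -12) → W = 720
  (1306/3, -224/3) → W = -3980

The minimum is at (1306/3, -224/3). Substituting into each constraint, equality holds for (2) and (3); the remaining constraints have slack.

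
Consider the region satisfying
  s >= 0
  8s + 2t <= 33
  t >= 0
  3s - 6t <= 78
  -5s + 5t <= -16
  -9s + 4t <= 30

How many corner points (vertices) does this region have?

The feasible vertices (each the meet of two boundaries and inside every other half-plane) are:
  (33/8, 0)
  (197/50, 37/50)
  (16/5, 0)

3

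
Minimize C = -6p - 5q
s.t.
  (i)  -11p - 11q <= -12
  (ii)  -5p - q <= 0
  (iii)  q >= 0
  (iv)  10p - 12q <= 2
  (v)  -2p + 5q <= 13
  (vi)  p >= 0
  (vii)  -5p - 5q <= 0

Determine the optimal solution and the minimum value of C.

Vertices and C = -6p - 5q:
  (83/121, 49/121) → C = -743/121
  (0, 12/11) → C = -60/11
  (83/13, 67/13) → C = -833/13
  (0, 13/5) → C = -13

The binding constraints are 10p - 12q = 2 and -2p + 5q = 13.
Solving simultaneously gives p = 83/13, q = 67/13.

p = 83/13, q = 67/13, minimum C = -833/13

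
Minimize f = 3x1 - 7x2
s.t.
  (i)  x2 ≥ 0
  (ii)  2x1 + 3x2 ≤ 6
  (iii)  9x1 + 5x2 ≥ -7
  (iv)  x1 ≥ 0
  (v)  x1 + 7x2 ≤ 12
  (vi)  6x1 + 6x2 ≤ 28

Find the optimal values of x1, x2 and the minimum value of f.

Vertices and f = 3x1 - 7x2:
  (3, 0) → f = 9
  (0, 0) → f = 0
  (6/11, 18/11) → f = -108/11
  (0, 12/7) → f = -12

The binding constraints are x1 = 0 and x1 + 7x2 = 12.
Solving simultaneously gives x1 = 0, x2 = 12/7.

x1 = 0, x2 = 12/7, minimum f = -12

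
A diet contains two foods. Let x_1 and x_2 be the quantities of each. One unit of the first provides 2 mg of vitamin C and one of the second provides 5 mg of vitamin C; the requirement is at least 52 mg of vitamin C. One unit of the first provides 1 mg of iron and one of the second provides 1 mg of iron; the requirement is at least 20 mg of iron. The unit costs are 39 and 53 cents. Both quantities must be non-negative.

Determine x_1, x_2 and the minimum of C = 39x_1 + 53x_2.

Corner points and C = 39x_1 + 53x_2:
  (0, 20) → C = 1060
  (26, 0) → C = 1014
  (16, 4) → C = 836
The feasible region is unbounded (it extends along (0, 1), (1, 0)), but C strictly increases along every unbounded feasible direction, so there is no improving ray and the minimum is attained at a vertex.

The binding constraints are 2x_1 + 5x_2 = 52 and x_1 + x_2 = 20.
Solving simultaneously gives x_1 = 16, x_2 = 4.

x_1 = 16, x_2 = 4, minimum C = 836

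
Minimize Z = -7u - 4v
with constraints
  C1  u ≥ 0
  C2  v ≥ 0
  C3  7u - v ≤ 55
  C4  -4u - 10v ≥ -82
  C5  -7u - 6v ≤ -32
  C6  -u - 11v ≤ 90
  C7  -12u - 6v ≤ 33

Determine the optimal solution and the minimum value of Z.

Vertices and Z = -7u - 4v:
  (0, 41/5) → Z = -164/5
  (0, 16/3) → Z = -64/3
  (55/7, 0) → Z = -55
  (32/7, 0) → Z = -32
  (316/37, 177/37) → Z = -2920/37

u = 316/37, v = 177/37, minimum Z = -2920/37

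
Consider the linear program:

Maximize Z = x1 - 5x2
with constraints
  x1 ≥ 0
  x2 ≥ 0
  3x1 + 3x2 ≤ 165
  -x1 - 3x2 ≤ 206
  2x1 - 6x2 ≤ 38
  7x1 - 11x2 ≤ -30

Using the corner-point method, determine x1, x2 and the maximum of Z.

Feasible corners and Z = x1 - 5x2:
  (0, 55) → Z = -275
  (0, 30/11) → Z = -150/11
  (575/18, 415/18) → Z = -250/3

The binding constraints are x1 = 0 and 7x1 - 11x2 = -30.
Solving simultaneously gives x1 = 0, x2 = 30/11.

x1 = 0, x2 = 30/11, maximum Z = -150/11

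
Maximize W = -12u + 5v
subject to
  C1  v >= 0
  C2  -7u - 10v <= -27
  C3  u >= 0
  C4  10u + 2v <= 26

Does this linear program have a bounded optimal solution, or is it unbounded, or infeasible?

Corner points and W = -12u + 5v:
  (0, 27/10) → W = 27/2
  (103/43, 44/43) → W = -1016/43
  (0, 13) → W = 65
The feasible region has finitely many vertices and no improving ray; the maximum is 65 at (0, 13).

bounded optimum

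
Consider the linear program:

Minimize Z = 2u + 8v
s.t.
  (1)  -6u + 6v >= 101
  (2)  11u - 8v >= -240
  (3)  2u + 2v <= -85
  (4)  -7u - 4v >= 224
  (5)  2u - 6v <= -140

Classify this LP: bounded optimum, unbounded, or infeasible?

The boundaries -6u + 6v = 101 and 11u - 8v = -240 meet at (-316/9, -329/18), but that point violates 2u - 6v ≤ -140. Every candidate vertex is excluded by some other constraint, so the feasible region is empty.

infeasible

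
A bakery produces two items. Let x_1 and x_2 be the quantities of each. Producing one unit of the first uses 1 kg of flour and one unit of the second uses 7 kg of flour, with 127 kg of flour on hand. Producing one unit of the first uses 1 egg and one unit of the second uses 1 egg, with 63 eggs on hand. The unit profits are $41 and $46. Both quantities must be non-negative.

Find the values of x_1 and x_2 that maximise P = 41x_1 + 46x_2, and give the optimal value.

Extreme points and P = 41x_1 + 46x_2:
  (0, 0) → P = 0
  (0, 127/7) → P = 5842/7
  (63, 0) → P = 2583
  (157/3, 32/3) → P = 7909/3

The optimum lies where x_1 + 7x_2 = 127 and x_1 + x_2 = 63.
Solving simultaneously gives x_1 = 157/3, x_2 = 32/3.

x_1 = 157/3, x_2 = 32/3, maximum P = 7909/3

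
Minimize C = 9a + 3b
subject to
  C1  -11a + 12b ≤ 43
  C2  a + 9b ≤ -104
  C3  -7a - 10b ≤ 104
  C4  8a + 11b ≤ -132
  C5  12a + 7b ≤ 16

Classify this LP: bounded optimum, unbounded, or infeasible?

The boundaries -11a + 12b = 43 and a + 9b = -104 meet at (-545/37, -367/37), but that point violates -7a - 10b ≤ 104. Every candidate vertex is excluded by some other constraint, so the feasible region is empty.

infeasible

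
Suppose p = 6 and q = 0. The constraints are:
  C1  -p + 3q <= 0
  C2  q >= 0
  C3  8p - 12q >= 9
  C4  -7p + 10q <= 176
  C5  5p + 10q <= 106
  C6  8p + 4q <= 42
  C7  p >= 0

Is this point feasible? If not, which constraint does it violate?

Constraint C6: 8p + 4q = 48, which is not ≤ 42. All other constraints are satisfied.

not feasible — violates C6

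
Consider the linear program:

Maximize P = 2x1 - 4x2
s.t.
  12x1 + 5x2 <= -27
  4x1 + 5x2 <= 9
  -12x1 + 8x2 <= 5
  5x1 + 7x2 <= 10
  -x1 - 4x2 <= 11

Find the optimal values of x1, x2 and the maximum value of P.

x1 = -53/43, x2 = -105/43, maximum P = 314/43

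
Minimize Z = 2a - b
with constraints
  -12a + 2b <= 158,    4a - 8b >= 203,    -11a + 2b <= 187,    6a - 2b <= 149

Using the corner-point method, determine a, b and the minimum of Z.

a = -835/44, b = -767/22, minimum Z = -34/11

Corner points and Z = 2a - b:
  (-835/44, -767/22) → Z = -34/11
  (-307/6, -228) → Z = 377/3
  (393/20, -311/20) → Z = 1097/20

At the optimal vertex, -12a + 2b = 158 and 4a - 8b = 203.
Solving simultaneously gives a = -835/44, b = -767/22.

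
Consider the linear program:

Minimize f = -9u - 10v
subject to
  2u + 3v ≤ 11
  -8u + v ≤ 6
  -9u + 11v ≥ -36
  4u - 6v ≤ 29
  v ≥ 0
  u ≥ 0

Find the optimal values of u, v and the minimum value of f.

Vertices and f = -9u - 10v:
  (229/49, 27/49) → f = -333/7
  (0, 11/3) → f = -110/3
  (4, 0) → f = -36
  (0, 0) → f = 0

u = 229/49, v = 27/49, minimum f = -333/7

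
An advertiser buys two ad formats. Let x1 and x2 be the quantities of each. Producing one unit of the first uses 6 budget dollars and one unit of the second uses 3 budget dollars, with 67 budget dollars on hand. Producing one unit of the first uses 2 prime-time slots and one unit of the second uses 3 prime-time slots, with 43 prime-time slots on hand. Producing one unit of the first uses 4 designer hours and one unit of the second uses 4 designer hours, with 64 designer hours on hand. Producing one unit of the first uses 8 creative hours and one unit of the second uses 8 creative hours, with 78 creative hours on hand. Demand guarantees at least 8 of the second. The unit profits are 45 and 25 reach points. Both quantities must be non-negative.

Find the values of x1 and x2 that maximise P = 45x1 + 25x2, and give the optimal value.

x1 = 7/4, x2 = 8, maximum P = 1115/4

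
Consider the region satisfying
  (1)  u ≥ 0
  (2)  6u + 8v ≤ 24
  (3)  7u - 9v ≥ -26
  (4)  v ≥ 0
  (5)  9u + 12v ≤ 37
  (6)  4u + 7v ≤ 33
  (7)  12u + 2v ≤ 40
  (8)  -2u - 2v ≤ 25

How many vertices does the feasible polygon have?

5

Of the 27 pairwise boundary intersections, those satisfying every inequality are:
  (0, 26/9)
  (0, 0)
  (4/55, 162/55)
  (68/21, 4/7)
  (10/3, 0)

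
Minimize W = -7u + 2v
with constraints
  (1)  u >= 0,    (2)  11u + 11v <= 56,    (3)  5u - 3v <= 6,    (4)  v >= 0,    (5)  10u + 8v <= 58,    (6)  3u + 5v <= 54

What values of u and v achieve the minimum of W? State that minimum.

u = 117/44, v = 107/44, minimum W = -55/4

Feasible corners and W = -7u + 2v:
  (0, 56/11) → W = 112/11
  (0, 0) → W = 0
  (117/44, 107/44) → W = -55/4
  (6/5, 0) → W = -42/5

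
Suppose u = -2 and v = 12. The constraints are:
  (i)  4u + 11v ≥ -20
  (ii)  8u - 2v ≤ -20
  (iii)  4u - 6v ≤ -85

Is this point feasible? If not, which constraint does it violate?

not feasible — violates (iii)

Constraint (iii): 4u - 6v = -80, which is not ≤ -85. All other constraints are satisfied.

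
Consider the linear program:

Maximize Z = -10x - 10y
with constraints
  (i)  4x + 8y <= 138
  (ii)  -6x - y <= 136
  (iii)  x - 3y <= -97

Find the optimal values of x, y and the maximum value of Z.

x = -505/19, y = 446/19, maximum Z = 590/19

Vertices and Z = -10x - 10y:
  (-613/22, 343/11) → Z = -365/11
  (-181/10, 263/10) → Z = -82
  (-505/19, 446/19) → Z = 590/19

The binding constraints are -6x - y = 136 and x - 3y = -97.
Solving simultaneously gives x = -505/19, y = 446/19.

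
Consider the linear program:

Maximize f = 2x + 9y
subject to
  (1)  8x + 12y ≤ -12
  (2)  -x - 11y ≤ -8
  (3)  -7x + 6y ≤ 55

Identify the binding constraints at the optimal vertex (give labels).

Corner points and f = 2x + 9y:
  (-3, 1) → f = 3
  (-61/11, 89/33) → f = 145/11
  (-557/83, 111/83) → f = -115/83

The maximum is at (-61/11, 89/33). Substituting into each constraint, equality holds for (1) and (3); the remaining constraints have slack.

(1) and (3)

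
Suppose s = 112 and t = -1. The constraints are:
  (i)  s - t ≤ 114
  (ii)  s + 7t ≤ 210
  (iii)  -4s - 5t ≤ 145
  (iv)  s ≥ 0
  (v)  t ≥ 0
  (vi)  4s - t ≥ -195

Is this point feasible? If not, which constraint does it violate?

not feasible — violates (v)

Constraint (v): t = -1, which is not ≥ 0. All other constraints are satisfied.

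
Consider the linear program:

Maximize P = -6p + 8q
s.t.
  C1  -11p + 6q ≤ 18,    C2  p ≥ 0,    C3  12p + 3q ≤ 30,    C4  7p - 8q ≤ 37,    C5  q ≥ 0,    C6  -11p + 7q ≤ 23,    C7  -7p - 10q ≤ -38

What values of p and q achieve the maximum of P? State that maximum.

Corner points and P = -6p + 8q:
  (12/11, 5) → P = 368/11
  (6/19, 68/19) → P = 508/19
  (47/39, 202/39) → P = 1334/39
  (62/33, 82/33) → P = 284/33

At the optimal vertex, 12p + 3q = 30 and -11p + 7q = 23.
Solving simultaneously gives p = 47/39, q = 202/39.

p = 47/39, q = 202/39, maximum P = 1334/39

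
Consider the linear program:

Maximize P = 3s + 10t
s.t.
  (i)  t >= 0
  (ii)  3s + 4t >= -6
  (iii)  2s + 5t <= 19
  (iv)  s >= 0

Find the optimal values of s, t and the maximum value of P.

s = 0, t = 19/5, maximum P = 38

Feasible corners and P = 3s + 10t:
  (19/2, 0) → P = 57/2
  (0, 0) → P = 0
  (0, 19/5) → P = 38

The binding constraints are 2s + 5t = 19 and s = 0.
Solving simultaneously gives s = 0, t = 19/5.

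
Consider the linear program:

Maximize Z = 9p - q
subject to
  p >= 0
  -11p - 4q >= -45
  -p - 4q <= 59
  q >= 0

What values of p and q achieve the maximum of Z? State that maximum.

p = 45/11, q = 0, maximum Z = 405/11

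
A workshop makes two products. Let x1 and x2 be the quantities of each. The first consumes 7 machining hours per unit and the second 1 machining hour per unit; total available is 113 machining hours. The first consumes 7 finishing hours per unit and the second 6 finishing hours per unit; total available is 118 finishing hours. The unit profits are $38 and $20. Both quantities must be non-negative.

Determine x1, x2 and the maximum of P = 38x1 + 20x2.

x1 = 16, x2 = 1, maximum P = 628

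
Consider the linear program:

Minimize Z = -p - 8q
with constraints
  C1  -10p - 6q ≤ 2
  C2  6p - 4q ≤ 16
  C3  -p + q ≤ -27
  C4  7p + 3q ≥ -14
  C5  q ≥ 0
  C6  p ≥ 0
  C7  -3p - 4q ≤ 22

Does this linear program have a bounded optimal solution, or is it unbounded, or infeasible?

infeasible

The boundaries 6p - 4q = 16 and q = 0 meet at (8/3, 0), but that point violates -p + q ≤ -27. Every candidate vertex is excluded by some other constraint, so the feasible region is empty.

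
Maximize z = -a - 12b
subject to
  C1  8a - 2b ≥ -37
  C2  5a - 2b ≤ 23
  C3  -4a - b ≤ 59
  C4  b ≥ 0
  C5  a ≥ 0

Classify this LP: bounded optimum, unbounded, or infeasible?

Feasible corners and z = -a - 12b:
  (0, 37/2) → z = -222
  (23/5, 0) → z = -23/5
  (0, 0) → z = 0
The feasible region has finitely many vertices and no improving ray; the maximum is 0 at (0, 0).

bounded optimum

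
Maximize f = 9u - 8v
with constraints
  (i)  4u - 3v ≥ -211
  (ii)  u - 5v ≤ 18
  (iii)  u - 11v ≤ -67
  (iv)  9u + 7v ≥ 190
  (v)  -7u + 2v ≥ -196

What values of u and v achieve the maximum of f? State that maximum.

u = 458/15, v = 133/15, maximum f = 3058/15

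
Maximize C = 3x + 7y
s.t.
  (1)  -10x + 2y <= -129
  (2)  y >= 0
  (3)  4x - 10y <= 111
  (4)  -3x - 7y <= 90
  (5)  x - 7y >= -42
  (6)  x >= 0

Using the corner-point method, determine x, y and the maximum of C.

Corner points and C = 3x + 7y:
  (129/10, 0) → C = 387/10
  (987/68, 549/68) → C = 1701/17
  (111/4, 0) → C = 333/4
  (133/2, 31/2) → C = 308

At the optimal vertex, 4x - 10y = 111 and x - 7y = -42.
Solving simultaneously gives x = 133/2, y = 31/2.

x = 133/2, y = 31/2, maximum C = 308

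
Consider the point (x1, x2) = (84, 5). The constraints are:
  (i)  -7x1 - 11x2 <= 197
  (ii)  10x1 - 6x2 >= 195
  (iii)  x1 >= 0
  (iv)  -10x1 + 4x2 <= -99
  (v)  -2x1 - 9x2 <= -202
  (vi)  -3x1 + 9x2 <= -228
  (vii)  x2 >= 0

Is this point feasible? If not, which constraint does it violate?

not feasible — violates (vi)

Constraint (vi): -3x1 + 9x2 = -207, which is not ≤ -228. All other constraints are satisfied.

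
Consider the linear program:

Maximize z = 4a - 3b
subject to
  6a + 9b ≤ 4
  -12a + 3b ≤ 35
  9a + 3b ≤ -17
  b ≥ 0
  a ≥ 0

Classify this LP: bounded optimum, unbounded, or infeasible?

The boundaries 6a + 9b = 4 and b = 0 meet at (2/3, 0), but that point violates 9a + 3b ≤ -17. Every candidate vertex is excluded by some other constraint, so the feasible region is empty.

infeasible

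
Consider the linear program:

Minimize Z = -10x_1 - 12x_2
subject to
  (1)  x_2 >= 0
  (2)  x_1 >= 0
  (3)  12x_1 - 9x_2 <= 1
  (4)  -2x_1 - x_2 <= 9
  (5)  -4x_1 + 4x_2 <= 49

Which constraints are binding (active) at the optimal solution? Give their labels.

(3) and (5)

Feasible corners and Z = -10x_1 - 12x_2:
  (0, 0) → Z = 0
  (1/12, 0) → Z = -5/6
  (0, 49/4) → Z = -147
  (445/12, 148/3) → Z = -5777/6

The minimum is at (445/12, 148/3). Substituting into each constraint, equality holds for (3) and (5); the remaining constraints have slack.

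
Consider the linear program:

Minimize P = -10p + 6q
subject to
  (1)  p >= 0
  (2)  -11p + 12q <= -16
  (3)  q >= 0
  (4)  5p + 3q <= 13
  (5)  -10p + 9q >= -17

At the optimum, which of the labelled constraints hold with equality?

Vertices and P = -10p + 6q:
  (16/11, 0) → P = -160/11
  (68/31, 21/31) → P = -554/31
  (17/10, 0) → P = -17
  (56/25, 3/5) → P = -94/5

The minimum is at (56/25, 3/5). Substituting into each constraint, equality holds for (4) and (5); the remaining constraints have slack.

(4) and (5)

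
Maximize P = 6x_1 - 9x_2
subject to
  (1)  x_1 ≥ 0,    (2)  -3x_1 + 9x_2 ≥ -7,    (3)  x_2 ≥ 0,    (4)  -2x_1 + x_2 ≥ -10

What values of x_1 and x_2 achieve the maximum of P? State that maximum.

x_1 = 83/15, x_2 = 16/15, maximum P = 118/5

Feasible corners and P = 6x_1 - 9x_2:
  (0, 0) → P = 0
  (7/3, 0) → P = 14
  (83/15, 16/15) → P = 118/5
The feasible region is unbounded (it extends along (0, 1), (1, 2)), but P strictly decreases along every unbounded feasible direction, so there is no improving ray and the maximum is attained at a vertex.

At the optimal vertex, -3x_1 + 9x_2 = -7 and -2x_1 + x_2 = -10.
Solving simultaneously gives x_1 = 83/15, x_2 = 16/15.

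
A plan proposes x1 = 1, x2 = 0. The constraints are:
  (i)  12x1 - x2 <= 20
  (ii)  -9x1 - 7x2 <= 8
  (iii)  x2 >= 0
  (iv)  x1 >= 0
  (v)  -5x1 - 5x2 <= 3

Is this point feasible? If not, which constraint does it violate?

feasible

(i): 12 ≤ 20 ✓
(ii): -9 ≤ 8 ✓
(iii): 0 ≥ 0 ✓
(iv): 1 ≥ 0 ✓
(v): -5 ≤ 3 ✓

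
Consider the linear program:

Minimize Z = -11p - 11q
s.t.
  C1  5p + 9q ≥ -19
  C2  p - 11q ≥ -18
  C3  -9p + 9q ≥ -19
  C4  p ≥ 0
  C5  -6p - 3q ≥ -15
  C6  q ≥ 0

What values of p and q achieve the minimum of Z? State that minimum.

The optimum lies where p - 11q = -18 and -6p - 3q = -15.
Solving simultaneously gives p = 37/23, q = 41/23.

p = 37/23, q = 41/23, minimum Z = -858/23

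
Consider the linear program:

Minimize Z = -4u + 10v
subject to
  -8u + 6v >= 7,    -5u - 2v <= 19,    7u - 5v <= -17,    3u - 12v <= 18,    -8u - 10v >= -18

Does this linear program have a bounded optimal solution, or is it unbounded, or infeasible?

bounded optimum

Corner points and Z = -4u + 10v:
  (-43/13, -16/13) → Z = 12/13
  (-113/17, 121/17) → Z = 1662/17
  (-8/11, 131/55) → Z = 294/11
The feasible region has finitely many vertices and no improving ray; the minimum is 12/13 at (-43/13, -16/13).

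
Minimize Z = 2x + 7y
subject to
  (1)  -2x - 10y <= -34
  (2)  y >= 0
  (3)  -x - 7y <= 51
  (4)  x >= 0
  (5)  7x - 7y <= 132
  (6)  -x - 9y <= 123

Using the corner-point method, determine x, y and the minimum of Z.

x = 0, y = 17/5, minimum Z = 119/5

The feasible region is unbounded (it extends along (0, 1), (1, 1)), but Z strictly increases along every unbounded feasible direction, so there is no improving ray and the minimum is attained at a vertex.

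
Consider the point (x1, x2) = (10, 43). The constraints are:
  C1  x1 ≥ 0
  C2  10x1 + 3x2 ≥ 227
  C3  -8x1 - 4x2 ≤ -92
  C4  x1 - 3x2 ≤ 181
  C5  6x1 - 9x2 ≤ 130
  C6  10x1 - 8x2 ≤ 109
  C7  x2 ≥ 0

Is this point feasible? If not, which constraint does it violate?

feasible

C1: 10 ≥ 0 ✓
C2: 229 ≥ 227 ✓
C3: -252 ≤ -92 ✓
C4: -119 ≤ 181 ✓
C5: -327 ≤ 130 ✓
C6: -244 ≤ 109 ✓
C7: 43 ≥ 0 ✓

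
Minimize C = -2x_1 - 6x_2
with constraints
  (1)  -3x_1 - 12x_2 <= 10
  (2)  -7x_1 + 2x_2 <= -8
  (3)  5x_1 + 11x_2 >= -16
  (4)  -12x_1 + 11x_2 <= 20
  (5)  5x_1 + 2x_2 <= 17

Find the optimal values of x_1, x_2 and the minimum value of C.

Vertices and C = -2x_1 - 6x_2:
  (38/45, -47/45) → C = 206/45
  (112/27, -101/54) → C = 79/27
  (25/12, 79/24) → C = -287/12

x_1 = 25/12, x_2 = 79/24, minimum C = -287/12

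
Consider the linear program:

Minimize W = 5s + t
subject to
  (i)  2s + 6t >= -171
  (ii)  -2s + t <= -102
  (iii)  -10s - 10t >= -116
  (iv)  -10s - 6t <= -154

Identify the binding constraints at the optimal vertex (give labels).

(ii) and (iv)

Vertices and W = 5s + t:
  (1203/20, -971/20) → W = 1261/5
  (325/8, -1009/24) → W = 1933/12
  (568/15, -394/15) → W = 2446/15
  (383/11, -356/11) → W = 1559/11

The minimum is at (383/11, -356/11). Substituting into each constraint, equality holds for (ii) and (iv); the remaining constraints have slack.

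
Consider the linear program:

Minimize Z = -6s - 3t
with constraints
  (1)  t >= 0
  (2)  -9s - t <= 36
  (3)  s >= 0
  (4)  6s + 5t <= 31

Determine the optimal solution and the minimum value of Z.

Corner points and Z = -6s - 3t:
  (0, 0) → Z = 0
  (31/6, 0) → Z = -31
  (0, 31/5) → Z = -93/5

s = 31/6, t = 0, minimum Z = -31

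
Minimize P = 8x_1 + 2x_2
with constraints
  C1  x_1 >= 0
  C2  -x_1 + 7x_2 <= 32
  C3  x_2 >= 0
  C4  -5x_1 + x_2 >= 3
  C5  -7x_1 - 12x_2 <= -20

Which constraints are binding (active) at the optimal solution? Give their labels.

Vertices and P = 8x_1 + 2x_2:
  (0, 32/7) → P = 64/7
  (0, 3) → P = 6
  (11/34, 157/34) → P = 201/17

The minimum is at (0, 3). Substituting into each constraint, equality holds for C1 and C4; the remaining constraints have slack.

C1 and C4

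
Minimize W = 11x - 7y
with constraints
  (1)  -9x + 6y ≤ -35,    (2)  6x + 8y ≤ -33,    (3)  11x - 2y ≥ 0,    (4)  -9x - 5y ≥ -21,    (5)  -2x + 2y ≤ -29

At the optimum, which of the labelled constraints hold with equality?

Feasible corners and W = 11x - 7y:
  (111/14, -141/14) → W = 1104/7
  (83/14, -60/7) → W = 1753/14
  (-29/9, -319/18) → W = 1595/18
The feasible region is unbounded (it extends along (-2, -11), (5, -9)), but W strictly increases along every unbounded feasible direction, so there is no improving ray and the minimum is attained at a vertex.

The minimum is at (-29/9, -319/18). Substituting into each constraint, equality holds for (3) and (5); the remaining constraints have slack.

(3) and (5)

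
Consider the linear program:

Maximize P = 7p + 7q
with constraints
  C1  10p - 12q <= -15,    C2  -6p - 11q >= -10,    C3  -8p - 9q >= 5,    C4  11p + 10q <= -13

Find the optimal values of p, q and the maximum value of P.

Corner points and P = 7p + 7q:
  (-153/116, 35/232) → P = -1897/232
  (-145/34, 55/17) → P = -245/34
  (-67/19, 49/19) → P = -126/19
The feasible region is unbounded (it extends along (-6, -5), (-11, 6)), but P strictly decreases along every unbounded feasible direction, so there is no improving ray and the maximum is attained at a vertex.

p = -67/19, q = 49/19, maximum P = -126/19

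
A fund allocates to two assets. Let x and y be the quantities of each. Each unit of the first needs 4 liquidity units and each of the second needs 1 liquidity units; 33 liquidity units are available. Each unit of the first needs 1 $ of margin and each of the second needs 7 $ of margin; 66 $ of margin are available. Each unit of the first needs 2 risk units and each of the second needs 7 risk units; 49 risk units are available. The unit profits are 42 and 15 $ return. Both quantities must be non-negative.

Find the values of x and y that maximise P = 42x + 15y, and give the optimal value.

Corner points and P = 42x + 15y:
  (0, 0) → P = 0
  (0, 7) → P = 105
  (33/4, 0) → P = 693/2
  (7, 5) → P = 369

The optimum lies where 4x + y = 33 and 2x + 7y = 49.
Solving simultaneously gives x = 7, y = 5.

x = 7, y = 5, maximum P = 369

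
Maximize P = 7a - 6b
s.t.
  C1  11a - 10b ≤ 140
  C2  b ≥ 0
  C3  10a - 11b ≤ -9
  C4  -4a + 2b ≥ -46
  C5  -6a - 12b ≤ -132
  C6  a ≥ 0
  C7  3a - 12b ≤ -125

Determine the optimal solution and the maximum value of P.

a = 131/6, b = 62/3, maximum P = 173/6

The feasible region is unbounded (it extends along (0, 1), (1, 2)), but P strictly decreases along every unbounded feasible direction, so there is no improving ray and the maximum is attained at a vertex.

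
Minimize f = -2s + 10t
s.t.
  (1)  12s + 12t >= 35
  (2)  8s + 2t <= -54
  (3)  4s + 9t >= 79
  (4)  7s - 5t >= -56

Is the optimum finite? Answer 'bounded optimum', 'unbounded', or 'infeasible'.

infeasible

The boundaries 12s + 12t = 35 and 4s + 9t = 79 meet at (-211/20, 202/15), but that point violates 7s - 5t ≥ -56. Every candidate vertex is excluded by some other constraint, so the feasible region is empty.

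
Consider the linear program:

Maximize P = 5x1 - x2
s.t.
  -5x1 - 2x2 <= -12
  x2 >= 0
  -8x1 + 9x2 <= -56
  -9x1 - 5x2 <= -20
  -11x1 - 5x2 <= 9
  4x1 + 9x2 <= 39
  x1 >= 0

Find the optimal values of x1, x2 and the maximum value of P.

x1 = 39/4, x2 = 0, maximum P = 195/4

Corner points and P = 5x1 - x2:
  (7, 0) → P = 35
  (39/4, 0) → P = 195/4
  (95/12, 22/27) → P = 4187/108

The binding constraints are x2 = 0 and 4x1 + 9x2 = 39.
Solving simultaneously gives x1 = 39/4, x2 = 0.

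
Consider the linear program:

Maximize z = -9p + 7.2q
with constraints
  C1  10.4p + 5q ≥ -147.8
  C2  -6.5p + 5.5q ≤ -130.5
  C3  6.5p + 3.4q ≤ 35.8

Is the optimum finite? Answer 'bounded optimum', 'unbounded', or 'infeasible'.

Corner points and z = -9p + 7.2q:
  (-1604/897, -1783/69) → z = -254088/1495
  (12812/1157, -947/89) → z = -1019736/5785
The feasible region has finitely many vertices and no improving ray; the maximum is -254088/1495 at (-1604/897, -1783/69).

bounded optimum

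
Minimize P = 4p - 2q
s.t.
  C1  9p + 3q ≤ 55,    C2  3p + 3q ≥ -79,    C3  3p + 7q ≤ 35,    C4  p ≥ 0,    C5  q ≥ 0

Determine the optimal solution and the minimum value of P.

p = 0, q = 5, minimum P = -10

Feasible corners and P = 4p - 2q:
  (140/27, 25/9) → P = 410/27
  (55/9, 0) → P = 220/9
  (0, 5) → P = -10
  (0, 0) → P = 0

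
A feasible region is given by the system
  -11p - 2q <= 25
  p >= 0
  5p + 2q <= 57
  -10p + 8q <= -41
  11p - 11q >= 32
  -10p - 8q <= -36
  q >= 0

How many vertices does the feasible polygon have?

Pairwise boundary intersections that survive every other constraint:
  (691/77, 467/77)
  (57/5, 0)
  (195/22, 131/22)
  (41/10, 0)

4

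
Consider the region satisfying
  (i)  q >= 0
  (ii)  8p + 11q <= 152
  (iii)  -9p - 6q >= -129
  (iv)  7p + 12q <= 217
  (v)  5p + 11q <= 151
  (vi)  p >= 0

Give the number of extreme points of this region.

5

Intersecting each pair of boundary lines and keeping only the points that satisfy every inequality leaves:
  (43/3, 0)
  (0, 0)
  (169/17, 112/17)
  (1/3, 448/33)
  (0, 151/11)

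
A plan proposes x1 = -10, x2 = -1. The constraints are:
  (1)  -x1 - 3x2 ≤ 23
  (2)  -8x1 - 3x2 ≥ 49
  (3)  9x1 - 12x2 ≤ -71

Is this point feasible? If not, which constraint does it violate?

(1): 13 ≤ 23 ✓
(2): 83 ≥ 49 ✓
(3): -78 ≤ -71 ✓

feasible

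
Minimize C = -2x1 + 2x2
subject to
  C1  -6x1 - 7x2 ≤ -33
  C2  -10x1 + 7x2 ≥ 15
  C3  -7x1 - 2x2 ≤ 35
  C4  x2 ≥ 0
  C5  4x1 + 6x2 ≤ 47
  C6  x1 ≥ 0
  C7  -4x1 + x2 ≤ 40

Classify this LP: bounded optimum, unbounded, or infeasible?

Feasible corners and C = -2x1 + 2x2:
  (9/8, 15/4) → C = 21/4
  (0, 33/7) → C = 66/7
  (239/88, 265/44) → C = 291/44
  (0, 47/6) → C = 47/3
The feasible region has finitely many vertices and no improving ray; the minimum is 21/4 at (9/8, 15/4).

bounded optimum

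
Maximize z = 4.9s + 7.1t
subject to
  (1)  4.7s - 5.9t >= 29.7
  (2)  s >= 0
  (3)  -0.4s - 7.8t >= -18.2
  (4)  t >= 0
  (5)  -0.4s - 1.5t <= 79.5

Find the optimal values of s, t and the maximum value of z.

s = 45.5, t = 0, maximum z = 222.95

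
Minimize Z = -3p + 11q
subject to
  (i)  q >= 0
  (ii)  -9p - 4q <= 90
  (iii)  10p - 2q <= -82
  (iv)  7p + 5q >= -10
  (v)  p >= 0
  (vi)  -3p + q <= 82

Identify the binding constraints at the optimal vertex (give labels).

Corner points and Z = -3p + 11q:
  (0, 41) → Z = 451
  (41/2, 287/2) → Z = 1517
  (0, 82) → Z = 902

The minimum is at (0, 41). Substituting into each constraint, equality holds for (iii) and (v); the remaining constraints have slack.

(iii) and (v)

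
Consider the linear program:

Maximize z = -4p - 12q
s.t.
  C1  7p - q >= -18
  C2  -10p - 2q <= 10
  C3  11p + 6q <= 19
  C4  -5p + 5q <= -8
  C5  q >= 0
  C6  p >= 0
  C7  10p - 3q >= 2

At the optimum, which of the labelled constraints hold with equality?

C4 and C5

Extreme points and z = -4p - 12q:
  (143/85, 7/85) → z = -656/85
  (19/11, 0) → z = -76/11
  (8/5, 0) → z = -32/5

The maximum is at (8/5, 0). Substituting into each constraint, equality holds for C4 and C5; the remaining constraints have slack.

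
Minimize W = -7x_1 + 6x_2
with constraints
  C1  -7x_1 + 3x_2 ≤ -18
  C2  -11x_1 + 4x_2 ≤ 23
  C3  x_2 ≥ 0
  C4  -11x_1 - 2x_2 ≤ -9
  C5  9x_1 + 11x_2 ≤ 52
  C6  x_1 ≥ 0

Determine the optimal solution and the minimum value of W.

Feasible corners and W = -7x_1 + 6x_2:
  (18/7, 0) → W = -18
  (177/52, 101/52) → W = -633/52
  (52/9, 0) → W = -364/9

At the optimal vertex, x_2 = 0 and 9x_1 + 11x_2 = 52.
Solving simultaneously gives x_1 = 52/9, x_2 = 0.

x_1 = 52/9, x_2 = 0, minimum W = -364/9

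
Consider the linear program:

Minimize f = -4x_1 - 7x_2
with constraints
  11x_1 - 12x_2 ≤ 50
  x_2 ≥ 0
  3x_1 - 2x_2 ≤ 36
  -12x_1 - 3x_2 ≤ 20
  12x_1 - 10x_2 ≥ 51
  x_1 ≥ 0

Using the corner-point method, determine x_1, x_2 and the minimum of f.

x_1 = 43, x_2 = 93/2, minimum f = -995/2

Vertices and f = -4x_1 - 7x_2:
  (50/11, 0) → f = -200/11
  (166/7, 123/7) → f = -1525/7
  (17/4, 0) → f = -17
  (43, 93/2) → f = -995/2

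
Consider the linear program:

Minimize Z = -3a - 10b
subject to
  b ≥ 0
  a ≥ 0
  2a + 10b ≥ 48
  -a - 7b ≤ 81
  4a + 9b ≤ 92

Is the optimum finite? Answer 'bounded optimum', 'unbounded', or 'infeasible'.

bounded optimum

Feasible corners and Z = -3a - 10b:
  (0, 24/5) → Z = -48
  (0, 92/9) → Z = -920/9
  (244/11, 4/11) → Z = -772/11
The feasible region has finitely many vertices and no improving ray; the minimum is -920/9 at (0, 92/9).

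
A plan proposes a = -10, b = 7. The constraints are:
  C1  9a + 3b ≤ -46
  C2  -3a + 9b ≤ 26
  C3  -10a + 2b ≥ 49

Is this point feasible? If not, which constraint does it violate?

Constraint C2: -3a + 9b = 93, which is not ≤ 26. All other constraints are satisfied.

not feasible — violates C2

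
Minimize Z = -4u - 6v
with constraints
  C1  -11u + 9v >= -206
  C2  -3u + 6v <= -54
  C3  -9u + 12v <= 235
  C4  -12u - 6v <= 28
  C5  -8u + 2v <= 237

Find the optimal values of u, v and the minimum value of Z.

Extreme points and Z = -4u - 6v:
  (250/13, 8/13) → Z = -1048/13
  (164/29, -1390/87) → Z = 2124/29
  (26/15, -122/15) → Z = 628/15

The binding constraints are -11u + 9v = -206 and -3u + 6v = -54.
Solving simultaneously gives u = 250/13, v = 8/13.

u = 250/13, v = 8/13, minimum Z = -1048/13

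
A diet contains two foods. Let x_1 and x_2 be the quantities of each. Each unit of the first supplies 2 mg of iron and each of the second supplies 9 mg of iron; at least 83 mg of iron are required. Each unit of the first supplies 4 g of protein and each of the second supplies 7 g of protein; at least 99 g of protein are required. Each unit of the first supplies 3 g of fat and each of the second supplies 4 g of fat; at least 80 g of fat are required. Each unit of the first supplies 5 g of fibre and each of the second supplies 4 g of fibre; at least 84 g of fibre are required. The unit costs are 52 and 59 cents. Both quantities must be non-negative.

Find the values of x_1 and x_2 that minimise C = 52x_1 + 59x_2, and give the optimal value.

x_1 = 2, x_2 = 37/2, minimum C = 2391/2

Vertices and C = 52x_1 + 59x_2:
  (0, 21) → C = 1239
  (83/2, 0) → C = 2158
  (388/19, 89/19) → C = 25427/19
  (2, 37/2) → C = 2391/2
The feasible region is unbounded (it extends along (0, 1), (1, 0)), but C strictly increases along every unbounded feasible direction, so there is no improving ray and the minimum is attained at a vertex.

The optimum lies where 3x_1 + 4x_2 = 80 and 5x_1 + 4x_2 = 84.
Solving simultaneously gives x_1 = 2, x_2 = 37/2.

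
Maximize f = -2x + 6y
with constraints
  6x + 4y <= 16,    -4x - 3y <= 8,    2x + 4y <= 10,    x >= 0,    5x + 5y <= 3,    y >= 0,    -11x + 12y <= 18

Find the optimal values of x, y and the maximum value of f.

x = 0, y = 3/5, maximum f = 18/5

Extreme points and f = -2x + 6y:
  (0, 3/5) → f = 18/5
  (0, 0) → f = 0
  (3/5, 0) → f = -6/5

The binding constraints are x = 0 and 5x + 5y = 3.
Solving simultaneously gives x = 0, y = 3/5.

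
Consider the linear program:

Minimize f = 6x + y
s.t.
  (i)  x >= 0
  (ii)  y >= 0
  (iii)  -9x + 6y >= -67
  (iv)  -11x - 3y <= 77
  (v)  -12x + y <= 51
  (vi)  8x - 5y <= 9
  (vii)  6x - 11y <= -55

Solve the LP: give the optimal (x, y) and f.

x = 0, y = 5, minimum f = 5

Feasible corners and f = 6x + y:
  (0, 51) → f = 51
  (0, 5) → f = 5
  (187/29, 247/29) → f = 1369/29
The feasible region is unbounded (it extends along (1, 12), (5, 8)), but f strictly increases along every unbounded feasible direction, so there is no improving ray and the minimum is attained at a vertex.

At the optimal vertex, x = 0 and 6x - 11y = -55.
Solving simultaneously gives x = 0, y = 5.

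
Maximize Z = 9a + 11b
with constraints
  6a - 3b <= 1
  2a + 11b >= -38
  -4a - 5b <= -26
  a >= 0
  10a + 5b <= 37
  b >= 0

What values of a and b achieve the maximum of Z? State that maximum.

a = 0, b = 37/5, maximum Z = 407/5

Extreme points and Z = 9a + 11b:
  (0, 26/5) → Z = 286/5
  (11/6, 56/15) → Z = 1727/30
  (0, 37/5) → Z = 407/5

The optimum lies where a = 0 and 10a + 5b = 37.
Solving simultaneously gives a = 0, b = 37/5.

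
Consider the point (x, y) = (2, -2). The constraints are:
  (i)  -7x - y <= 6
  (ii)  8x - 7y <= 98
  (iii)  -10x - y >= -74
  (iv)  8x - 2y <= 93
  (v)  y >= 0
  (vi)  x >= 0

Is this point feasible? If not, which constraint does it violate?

not feasible — violates (v)

Constraint (v): y = -2, which is not ≥ 0. All other constraints are satisfied.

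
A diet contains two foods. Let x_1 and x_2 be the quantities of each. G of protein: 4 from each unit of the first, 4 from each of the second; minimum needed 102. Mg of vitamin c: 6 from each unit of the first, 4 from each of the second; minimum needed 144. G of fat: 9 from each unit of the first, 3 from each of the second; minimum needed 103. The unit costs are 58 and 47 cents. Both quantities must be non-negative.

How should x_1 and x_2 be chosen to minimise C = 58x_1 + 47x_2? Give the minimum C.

Vertices and C = 58x_1 + 47x_2:
  (0, 36) → C = 1692
  (51/2, 0) → C = 1479
  (21, 9/2) → C = 2859/2
The feasible region is unbounded (it extends along (0, 1), (1, 0)), but C strictly increases along every unbounded feasible direction, so there is no improving ray and the minimum is attained at a vertex.

At the optimal vertex, 4x_1 + 4x_2 = 102 and 6x_1 + 4x_2 = 144.
Solving simultaneously gives x_1 = 21, x_2 = 9/2.

x_1 = 21, x_2 = 9/2, minimum C = 2859/2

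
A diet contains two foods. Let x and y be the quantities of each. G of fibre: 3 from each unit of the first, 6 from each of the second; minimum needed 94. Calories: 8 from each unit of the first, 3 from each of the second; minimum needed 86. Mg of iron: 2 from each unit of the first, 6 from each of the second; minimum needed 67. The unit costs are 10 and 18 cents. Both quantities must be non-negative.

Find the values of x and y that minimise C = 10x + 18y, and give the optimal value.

x = 6, y = 38/3, minimum C = 288

Feasible corners and C = 10x + 18y:
  (0, 86/3) → C = 516
  (67/2, 0) → C = 335
  (6, 38/3) → C = 288
  (27, 13/6) → C = 309
The feasible region is unbounded (it extends along (0, 1), (1, 0)), but C strictly increases along every unbounded feasible direction, so there is no improving ray and the minimum is attained at a vertex.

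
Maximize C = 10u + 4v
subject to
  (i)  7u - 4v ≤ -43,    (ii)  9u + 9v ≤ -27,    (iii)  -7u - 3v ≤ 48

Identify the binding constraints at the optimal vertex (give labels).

(i) and (ii)

Vertices and C = 10u + 4v:
  (-5, 2) → C = -42
  (-321/49, -5/7) → C = -3350/49
  (-39/4, 27/4) → C = -141/2

The maximum is at (-5, 2). Substituting into each constraint, equality holds for (i) and (ii); the remaining constraints have slack.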